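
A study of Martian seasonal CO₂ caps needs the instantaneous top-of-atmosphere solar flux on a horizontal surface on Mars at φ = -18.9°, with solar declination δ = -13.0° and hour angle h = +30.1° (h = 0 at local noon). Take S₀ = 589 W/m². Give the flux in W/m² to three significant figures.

513 W/m²

cos θ_z = sin φ sin δ + cos φ cos δ cos h = 0.072866 + 0.797529 = 0.870395.
Flux = S₀ · cos θ_z = 589 × 0.870395 = 512.7 W/m².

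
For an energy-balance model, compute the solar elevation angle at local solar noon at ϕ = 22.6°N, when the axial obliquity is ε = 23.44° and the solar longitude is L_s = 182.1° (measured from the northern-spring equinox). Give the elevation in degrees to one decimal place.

66.6°

Solar declination: sin δ = sin ε · sin L_s = sin 23.44° × sin 182.1° = -0.01458, so δ = -0.835°.
At local noon the hour angle is zero, so the zenith angle equals |ϕ − δ| = |+22.6° − (-0.835°)| = 23.435°.
Elevation = 90° − 23.435° = 66.6°.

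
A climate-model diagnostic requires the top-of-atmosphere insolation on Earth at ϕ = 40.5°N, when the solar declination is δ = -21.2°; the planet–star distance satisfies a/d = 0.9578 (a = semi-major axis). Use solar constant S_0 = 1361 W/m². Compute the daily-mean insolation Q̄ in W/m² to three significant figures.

cos h₀ = −tan(+40.5°) tan(-21.200°) = 0.3313, h₀ = 1.2331 rad.
Bracket: h₀ sin ϕ sin δ + cos ϕ cos δ sin h₀ = 1.2331×0.64945×-0.36162 + 0.76041×0.93232×0.94353 = -0.289599 + 0.668911 = 0.379312.
Inverse-square distance factor (a/d)² = 0.9578² = 0.917381.
Q̄ = (S_0/π) × 0.917381 × [bracket] = (1361/π) × 0.917381 × 0.379312 = 150.7 W/m².

Q̄ ≈ 151 W/m²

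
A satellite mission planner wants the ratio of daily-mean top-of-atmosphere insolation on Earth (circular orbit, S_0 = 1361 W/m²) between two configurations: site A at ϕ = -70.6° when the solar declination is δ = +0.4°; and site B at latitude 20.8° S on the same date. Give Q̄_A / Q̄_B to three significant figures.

— Configuration A (ϕ=-70.6°):
cos h₀ = −tan(-70.6°) tan(+0.400°) = 0.0198, h₀ = 1.5510 rad.
Bracket: h₀ sin ϕ sin δ + cos ϕ cos δ sin h₀ = 1.5510×-0.94322×0.00698 + 0.33216×0.99998×0.99980 = -0.010211 + 0.332087 = 0.321876.
Q̄ = (S_0/π) × [bracket] = (1361/π) × 0.321876 = 139.44 W/m².
— Configuration B (ϕ=-20.8°):
cos h₀ = −tan(-20.8°) tan(+0.400°) = 0.0027, h₀ = 1.5681 rad.
Bracket: h₀ sin ϕ sin δ + cos ϕ cos δ sin h₀ = 1.5681×-0.35511×0.00698 + 0.93483×0.99998×1.00000 = -0.003887 + 0.934811 = 0.930924.
Q̄ = (S_0/π) × [bracket] = (1361/π) × 0.930924 = 403.29 W/m².
Ratio Q̄_A / Q̄_B = 139.44 / 403.29 = 0.3458.

Q̄_A / Q̄_B ≈ 0.346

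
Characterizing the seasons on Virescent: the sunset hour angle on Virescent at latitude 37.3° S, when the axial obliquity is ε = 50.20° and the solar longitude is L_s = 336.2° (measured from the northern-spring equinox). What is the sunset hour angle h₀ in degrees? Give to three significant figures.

h₀ = 104°

Solar declination: sin δ = sin ε · sin L_s = sin 50.20° × sin 336.2° = -0.31004, so δ = -18.061°.
cos h₀ = −tan ϕ · tan δ = −tan(-37.3°) × tan(-18.061°) = -0.2484, so h₀ = 1.8219 rad = 104.38°.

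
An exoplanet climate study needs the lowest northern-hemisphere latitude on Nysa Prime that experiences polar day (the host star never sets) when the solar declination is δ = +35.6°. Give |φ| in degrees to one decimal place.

|φ| = 54.4°

Polar day requires cos H₀ = −tan φ tan δ ≤ −1, i.e. tan φ tan δ ≥ 1.
The boundary is |tan φ| · |tan δ| = 1, so |φ| = 90° − |δ| = 90° − 35.6° = 54.4° in the northern hemisphere.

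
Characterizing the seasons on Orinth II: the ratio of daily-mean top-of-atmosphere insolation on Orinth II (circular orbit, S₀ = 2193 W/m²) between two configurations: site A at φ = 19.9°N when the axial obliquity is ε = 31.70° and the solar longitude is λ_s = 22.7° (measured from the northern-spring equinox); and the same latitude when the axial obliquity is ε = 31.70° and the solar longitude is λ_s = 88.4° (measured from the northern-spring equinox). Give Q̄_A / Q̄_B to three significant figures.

Q̄_A / Q̄_B ≈ 0.937

— Configuration A (φ=+19.9°):
Solar declination: sin δ = sin ε · sin λ_s = sin 31.70° × sin 22.7° = 0.20278, so δ = +11.700°.
cos H₀ = −tan(+19.9°) tan(+11.700°) = -0.0750, H₀ = 1.6458 rad.
Bracket: H₀ sin φ sin δ + cos φ cos δ sin H₀ = 1.6458×0.34038×0.20278 + 0.94029×0.97922×0.99719 = 0.113597 + 0.918163 = 1.031760.
Q̄ = (S₀/π) × [bracket] = (2193/π) × 1.031760 = 720.22 W/m².
— Configuration B (φ=+19.9°):
Solar declination: sin δ = sin ε · sin λ_s = sin 31.70° × sin 88.4° = 0.52527, so δ = +31.686°.
cos H₀ = −tan(+19.9°) tan(+31.686°) = -0.2235, H₀ = 1.7962 rad.
Bracket: H₀ sin φ sin δ + cos φ cos δ sin H₀ = 1.7962×0.34038×0.52527 + 0.94029×0.85094×0.97471 = 0.321145 + 0.779895 = 1.101040.
Q̄ = (S₀/π) × [bracket] = (2193/π) × 1.101040 = 768.58 W/m².
Ratio Q̄_A / Q̄_B = 720.22 / 768.58 = 0.9371.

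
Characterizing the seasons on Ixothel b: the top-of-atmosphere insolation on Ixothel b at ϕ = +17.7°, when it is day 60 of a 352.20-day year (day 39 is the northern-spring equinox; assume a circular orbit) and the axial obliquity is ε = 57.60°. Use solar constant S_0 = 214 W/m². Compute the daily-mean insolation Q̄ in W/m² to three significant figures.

Solar longitude: L_s = 360° × (60 − 39)/352.20 = 21.465°.
sin δ = sin 57.60° × sin 21.465° = 0.30897, so δ = +17.997°.
cos h₀ = −tan(+17.7°) tan(+17.997°) = -0.1037, h₀ = 1.6747 rad.
Bracket: h₀ sin ϕ sin δ + cos ϕ cos δ sin h₀ = 1.6747×0.30403×0.30897 + 0.95266×0.95107×0.99461 = 0.157315 + 0.901163 = 1.058478.
Q̄ = (S_0/π) × [bracket] = (214/π) × 1.058478 = 72.10 W/m².

Q̄ ≈ 72.1 W/m²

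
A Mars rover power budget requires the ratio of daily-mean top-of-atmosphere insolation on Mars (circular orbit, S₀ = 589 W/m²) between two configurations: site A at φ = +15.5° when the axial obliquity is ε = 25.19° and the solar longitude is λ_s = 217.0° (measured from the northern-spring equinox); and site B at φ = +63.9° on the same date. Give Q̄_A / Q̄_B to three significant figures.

Q̄_A / Q̄_B ≈ 6.47

— Configuration A (φ=+15.5°):
Solar declination: sin δ = sin ε · sin λ_s = sin 25.19° × sin 217.0° = -0.25615, so δ = -14.841°.
cos H₀ = −tan(+15.5°) tan(-14.841°) = 0.0735, H₀ = 1.4972 rad.
Bracket: H₀ sin φ sin δ + cos φ cos δ sin H₀ = 1.4972×0.26724×-0.25615 + 0.96363×0.96664×0.99730 = -0.102489 + 0.928968 = 0.826479.
Q̄ = (S₀/π) × [bracket] = (589/π) × 0.826479 = 154.95 W/m².
— Configuration B (φ=+63.9°):
cos H₀ = −tan(+63.9°) tan(-14.841°) = 0.5409, H₀ = 0.9993 rad.
Bracket: H₀ sin φ sin δ + cos φ cos δ sin H₀ = 0.9993×0.89803×-0.25615 + 0.43994×0.96664×0.84108 = -0.229869 + 0.357681 = 0.127812.
Q̄ = (S₀/π) × [bracket] = (589/π) × 0.127812 = 23.963 W/m².
Ratio Q̄_A / Q̄_B = 154.95 / 23.963 = 6.466.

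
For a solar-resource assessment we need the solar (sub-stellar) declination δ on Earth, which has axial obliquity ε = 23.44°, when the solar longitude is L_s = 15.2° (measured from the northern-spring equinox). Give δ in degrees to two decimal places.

δ = +5.99°

sin δ = sin ε · sin L_s = sin 23.44° × sin 15.2° = 0.104296.
δ = arcsin(0.104296) = +5.99°.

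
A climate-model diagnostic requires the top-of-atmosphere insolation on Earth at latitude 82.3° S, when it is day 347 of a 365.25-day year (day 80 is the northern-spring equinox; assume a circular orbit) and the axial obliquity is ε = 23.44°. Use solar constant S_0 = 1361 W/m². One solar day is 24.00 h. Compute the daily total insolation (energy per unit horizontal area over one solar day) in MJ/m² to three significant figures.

Solar longitude: L_s = 360° × (347 − 80)/365.25 = 263.162°.
sin δ = sin 23.44° × sin 263.162° = -0.39496, so δ = -23.263°.
cos h₀ = −tan(-82.3°) tan(-23.263°) = -3.1797 ≤ −1 ⇒ polar day, h₀ = π.
Bracket: h₀ sin ϕ sin δ + cos ϕ cos δ sin h₀ = 3.1416×-0.99098×-0.39496 + 0.13399×0.91870×0.00000 = 1.229614 + 0.000000 = 1.229614.
Q̄ = (S_0/π) × [bracket] = (1361/π) × 1.229614 = 532.69 W/m².
Daily total = Q̄ × 24.00 h × 3600 s/h = 532.69 × 24.00 × 3600 / 10⁶ = 46.02 MJ/m².

46.0 MJ/m²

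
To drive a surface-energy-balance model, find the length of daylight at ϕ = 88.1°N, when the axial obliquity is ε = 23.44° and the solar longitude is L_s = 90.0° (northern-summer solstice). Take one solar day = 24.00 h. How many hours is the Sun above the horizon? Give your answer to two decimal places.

Solar declination: sin δ = sin ε · sin L_s = sin 23.44° × sin 90.0° = 0.39779, so δ = +23.440°.
Sunrise equation: cos h₀ = −tan ϕ · tan δ = -13.0697 ≤ −1, so the Sun never sets (polar day) and h₀ = π.
Daylight = 2h₀/(2π) × 24.00 h = (3.1416/π) × 24.00 = 24.00 h.

24.00 h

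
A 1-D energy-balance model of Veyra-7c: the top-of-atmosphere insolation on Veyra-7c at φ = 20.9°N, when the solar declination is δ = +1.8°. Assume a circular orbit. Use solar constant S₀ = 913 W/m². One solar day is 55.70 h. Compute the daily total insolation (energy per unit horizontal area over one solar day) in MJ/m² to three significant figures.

cos H₀ = −tan(+20.9°) tan(+1.800°) = -0.0120, H₀ = 1.5828 rad.
Bracket: H₀ sin φ sin δ + cos φ cos δ sin H₀ = 1.5828×0.35674×0.03141 + 0.93420×0.99951×0.99993 = 0.017736 + 0.933677 = 0.951413.
Q̄ = (S₀/π) × [bracket] = (913/π) × 0.951413 = 276.50 W/m².
Daily total = Q̄ × 55.70 h × 3600 s/h = 276.50 × 55.70 × 3600 / 10⁶ = 55.44 MJ/m².

55.4 MJ/m²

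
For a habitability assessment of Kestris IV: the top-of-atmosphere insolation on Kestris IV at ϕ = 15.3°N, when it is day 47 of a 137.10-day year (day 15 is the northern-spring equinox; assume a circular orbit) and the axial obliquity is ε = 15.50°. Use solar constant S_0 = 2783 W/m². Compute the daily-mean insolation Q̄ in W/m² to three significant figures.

Q̄ ≈ 924 W/m²

Solar longitude: L_s = 360° × (47 − 15)/137.10 = 84.026°.
sin δ = sin 15.50° × sin 84.026° = 0.26579, so δ = +15.414°.
cos h₀ = −tan(+15.3°) tan(+15.414°) = -0.0754, h₀ = 1.6463 rad.
Bracket: h₀ sin ϕ sin δ + cos ϕ cos δ sin h₀ = 1.6463×0.26387×0.26579 + 0.96456×0.96403×0.99715 = 0.115462 + 0.927215 = 1.042677.
Q̄ = (S_0/π) × [bracket] = (2783/π) × 1.042677 = 923.7 W/m².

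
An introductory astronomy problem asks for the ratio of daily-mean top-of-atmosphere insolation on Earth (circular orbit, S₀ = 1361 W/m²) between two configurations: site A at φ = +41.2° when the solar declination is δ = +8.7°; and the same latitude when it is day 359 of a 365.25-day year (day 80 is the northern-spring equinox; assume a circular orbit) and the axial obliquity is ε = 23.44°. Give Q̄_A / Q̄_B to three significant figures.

— Configuration A (φ=+41.2°):
cos H₀ = −tan(+41.2°) tan(+8.700°) = -0.1340, H₀ = 1.7052 rad.
Bracket: H₀ sin φ sin δ + cos φ cos δ sin H₀ = 1.7052×0.65869×0.15126 + 0.75241×0.98849×0.99099 = 0.169895 + 0.737049 = 0.906944.
Q̄ = (S₀/π) × [bracket] = (1361/π) × 0.906944 = 392.91 W/m².
— Configuration B (φ=+41.2°):
Solar longitude: λ_s = 360° × (359 − 80)/365.25 = 274.990°.
sin δ = sin 23.44° × sin 274.990° = -0.39628, so δ = -23.346°.
cos H₀ = −tan(+41.2°) tan(-23.346°) = 0.3779, H₀ = 1.1833 rad.
Bracket: H₀ sin φ sin δ + cos φ cos δ sin H₀ = 1.1833×0.65869×-0.39628 + 0.75241×0.91813×0.92587 = -0.308872 + 0.639600 = 0.330728.
Q̄ = (S₀/π) × [bracket] = (1361/π) × 0.330728 = 143.28 W/m².
Ratio Q̄_A / Q̄_B = 392.91 / 143.28 = 2.742.

Q̄_A / Q̄_B ≈ 2.74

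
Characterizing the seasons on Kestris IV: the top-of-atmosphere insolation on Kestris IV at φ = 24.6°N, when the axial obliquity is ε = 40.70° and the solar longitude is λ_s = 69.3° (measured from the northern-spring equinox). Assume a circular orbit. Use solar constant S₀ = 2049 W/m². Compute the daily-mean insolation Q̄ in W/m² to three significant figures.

Solar declination: sin δ = sin ε · sin λ_s = sin 40.70° × sin 69.3° = 0.61000, so δ = +37.590°.
cos H₀ = −tan(+24.6°) tan(+37.590°) = -0.3524, H₀ = 1.9310 rad.
Bracket: H₀ sin φ sin δ + cos φ cos δ sin H₀ = 1.9310×0.41628×0.61000 + 0.90924×0.79240×0.93583 = 0.490340 + 0.674248 = 1.164588.
Q̄ = (S₀/π) × [bracket] = (2049/π) × 1.164588 = 759.6 W/m².

Q̄ ≈ 760 W/m²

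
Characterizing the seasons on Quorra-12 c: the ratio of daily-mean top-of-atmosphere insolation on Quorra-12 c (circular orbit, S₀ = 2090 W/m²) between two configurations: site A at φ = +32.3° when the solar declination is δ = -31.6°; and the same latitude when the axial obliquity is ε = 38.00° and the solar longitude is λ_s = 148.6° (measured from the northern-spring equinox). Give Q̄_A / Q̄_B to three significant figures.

— Configuration A (φ=+32.3°):
cos H₀ = −tan(+32.3°) tan(-31.600°) = 0.3889, H₀ = 1.1713 rad.
Bracket: H₀ sin φ sin δ + cos φ cos δ sin H₀ = 1.1713×0.53435×-0.52399 + 0.84526×0.85173×0.92127 = -0.327957 + 0.663253 = 0.335296.
Q̄ = (S₀/π) × [bracket] = (2090/π) × 0.335296 = 223.06 W/m².
— Configuration B (φ=+32.3°):
Solar declination: sin δ = sin ε · sin λ_s = sin 38.00° × sin 148.6° = 0.32077, so δ = +18.709°.
cos H₀ = −tan(+32.3°) tan(+18.709°) = -0.2141, H₀ = 1.7866 rad.
Bracket: H₀ sin φ sin δ + cos φ cos δ sin H₀ = 1.7866×0.53435×0.32077 + 0.84526×0.94716×0.97681 = 0.306229 + 0.782031 = 1.088260.
Q̄ = (S₀/π) × [bracket] = (2090/π) × 1.088260 = 723.98 W/m².
Ratio Q̄_A / Q̄_B = 223.06 / 723.98 = 0.3081.

Q̄_A / Q̄_B ≈ 0.308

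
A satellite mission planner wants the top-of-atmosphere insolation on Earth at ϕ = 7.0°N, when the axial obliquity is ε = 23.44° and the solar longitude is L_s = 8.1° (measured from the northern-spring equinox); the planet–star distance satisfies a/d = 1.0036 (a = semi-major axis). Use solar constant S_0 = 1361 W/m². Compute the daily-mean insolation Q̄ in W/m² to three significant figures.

Solar declination: sin δ = sin ε · sin L_s = sin 23.44° × sin 8.1° = 0.05605, so δ = +3.213°.
cos h₀ = −tan(+7.0°) tan(+3.213°) = -0.0069, h₀ = 1.5777 rad.
Bracket: h₀ sin ϕ sin δ + cos ϕ cos δ sin h₀ = 1.5777×0.12187×0.05605 + 0.99255×0.99843×0.99998 = 0.010777 + 0.990972 = 1.001749.
Inverse-square distance factor (a/d)² = 1.0036² = 1.007213.
Q̄ = (S_0/π) × 1.007213 × [bracket] = (1361/π) × 1.007213 × 1.001749 = 437.1 W/m².

Q̄ ≈ 437 W/m²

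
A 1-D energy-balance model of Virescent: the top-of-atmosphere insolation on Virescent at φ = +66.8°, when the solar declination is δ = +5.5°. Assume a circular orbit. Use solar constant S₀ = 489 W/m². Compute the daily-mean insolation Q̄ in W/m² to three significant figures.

Q̄ ≈ 84.1 W/m²

cos H₀ = −tan(+66.8°) tan(+5.500°) = -0.2247, H₀ = 1.7974 rad.
Bracket: H₀ sin φ sin δ + cos φ cos δ sin H₀ = 1.7974×0.91914×0.09585 + 0.39394×0.99540×0.97444 = 0.158350 + 0.382105 = 0.540455.
Q̄ = (S₀/π) × [bracket] = (489/π) × 0.540455 = 84.12 W/m².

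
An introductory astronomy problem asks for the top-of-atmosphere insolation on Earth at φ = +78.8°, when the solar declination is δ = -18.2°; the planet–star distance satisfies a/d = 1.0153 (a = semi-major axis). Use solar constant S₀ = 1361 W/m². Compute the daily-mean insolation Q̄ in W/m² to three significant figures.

Q̄ ≈ 0.00 W/m²

cos H₀ = −tan(+78.8°) tan(-18.200°) = 1.6605 ≥ 1 ⇒ polar night, H₀ = 0 and Q̄ = 0.
Inverse-square distance factor (a/d)² = 1.0153² = 1.030834.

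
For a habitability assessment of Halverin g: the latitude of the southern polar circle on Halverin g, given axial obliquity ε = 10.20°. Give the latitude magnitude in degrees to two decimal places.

79.80°

The polar circle is the lowest latitude that experiences at least one full rotation of continuous darkness at the northern-summer solstice; it lies at |ϕ| = 90° − ε = 90° − 10.20° = 79.80°.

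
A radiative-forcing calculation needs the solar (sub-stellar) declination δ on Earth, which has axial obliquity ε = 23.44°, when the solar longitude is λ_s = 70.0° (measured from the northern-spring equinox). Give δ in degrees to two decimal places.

sin δ = sin ε · sin λ_s = sin 23.44° × sin 70.0° = 0.373799.
δ = arcsin(0.373799) = +21.95°.

δ = +21.95°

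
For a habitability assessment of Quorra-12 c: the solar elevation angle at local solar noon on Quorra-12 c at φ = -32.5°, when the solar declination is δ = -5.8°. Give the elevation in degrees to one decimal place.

63.3°

At local noon the hour angle is zero, so the zenith angle equals |φ − δ| = |-32.5° − (-5.800°)| = 26.700°.
Elevation = 90° − 26.700° = 63.3°.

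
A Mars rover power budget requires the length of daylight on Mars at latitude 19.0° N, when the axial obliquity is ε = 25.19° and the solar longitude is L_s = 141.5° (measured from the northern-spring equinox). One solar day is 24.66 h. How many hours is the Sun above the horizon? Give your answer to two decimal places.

Solar declination: sin δ = sin ε · sin L_s = sin 25.19° × sin 141.5° = 0.26496, so δ = +15.364°.
cos h₀ = −tan ϕ · tan δ = −tan(+19.0°) × tan(+15.364°) = -0.0946, so h₀ = 1.6656 rad = 95.43°.
Daylight = 2h₀/(2π) × 24.66 h = (1.6656/π) × 24.66 = 13.07 h.

13.07 h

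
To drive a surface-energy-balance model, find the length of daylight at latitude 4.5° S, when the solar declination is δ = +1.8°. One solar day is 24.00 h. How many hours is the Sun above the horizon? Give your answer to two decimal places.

11.98 h

cos H₀ = −tan φ · tan δ = −tan(-4.5°) × tan(+1.800°) = 0.0025, so H₀ = 1.5683 rad = 89.86°.
Daylight = 2H₀/(2π) × 24.00 h = (1.5683/π) × 24.00 = 11.98 h.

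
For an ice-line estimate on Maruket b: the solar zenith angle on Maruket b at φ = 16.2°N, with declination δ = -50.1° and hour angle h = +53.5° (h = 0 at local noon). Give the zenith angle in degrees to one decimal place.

cos θ_z = sin φ sin δ + cos φ cos δ cos h = -0.214032 + 0.366399 = 0.152367.
θ_z = arccos(0.152367) = 81.2°.

θ_z = 81.2°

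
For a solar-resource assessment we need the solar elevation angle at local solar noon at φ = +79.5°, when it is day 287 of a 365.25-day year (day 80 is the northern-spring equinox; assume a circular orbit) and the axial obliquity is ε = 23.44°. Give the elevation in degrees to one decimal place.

Solar longitude: λ_s = 360° × (287 − 80)/365.25 = 204.025°.
sin δ = sin 23.44° × sin 204.025° = -0.16195, so δ = -9.320°.
At local noon the hour angle is zero, so the zenith angle equals |φ − δ| = |+79.5° − (-9.320°)| = 88.820°.
Elevation = 90° − 88.820° = 1.2°.

1.2°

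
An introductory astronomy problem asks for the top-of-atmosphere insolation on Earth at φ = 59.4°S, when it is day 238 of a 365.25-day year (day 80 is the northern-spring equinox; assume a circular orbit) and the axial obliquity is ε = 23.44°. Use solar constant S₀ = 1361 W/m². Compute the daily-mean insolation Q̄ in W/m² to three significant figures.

Q̄ ≈ 130 W/m²

Solar longitude: λ_s = 360° × (238 − 80)/365.25 = 155.729°.
sin δ = sin 23.44° × sin 155.729° = 0.16351, so δ = +9.411°.
cos H₀ = −tan(-59.4°) tan(+9.411°) = 0.2803, H₀ = 1.2867 rad.
Bracket: H₀ sin φ sin δ + cos φ cos δ sin H₀ = 1.2867×-0.86074×0.16351 + 0.50904×0.98654×0.95993 = -0.181090 + 0.482066 = 0.300976.
Q̄ = (S₀/π) × [bracket] = (1361/π) × 0.300976 = 130.4 W/m².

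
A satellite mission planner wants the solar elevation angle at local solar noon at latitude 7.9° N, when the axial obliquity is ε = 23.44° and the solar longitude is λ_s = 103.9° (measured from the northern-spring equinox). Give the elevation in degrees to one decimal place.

Solar declination: sin δ = sin ε · sin λ_s = sin 23.44° × sin 103.9° = 0.38614, so δ = +22.715°.
At local noon the hour angle is zero, so the zenith angle equals |φ − δ| = |+7.9° − (+22.715°)| = 14.815°.
Elevation = 90° − 14.815° = 75.2°.

75.2°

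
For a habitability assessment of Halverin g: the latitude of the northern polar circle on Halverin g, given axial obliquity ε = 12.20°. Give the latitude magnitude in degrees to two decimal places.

The polar circle is the lowest latitude that experiences at least one full rotation of continuous daylight at the northern-summer solstice; it lies at |φ| = 90° − ε = 90° − 12.20° = 77.80°.

77.80°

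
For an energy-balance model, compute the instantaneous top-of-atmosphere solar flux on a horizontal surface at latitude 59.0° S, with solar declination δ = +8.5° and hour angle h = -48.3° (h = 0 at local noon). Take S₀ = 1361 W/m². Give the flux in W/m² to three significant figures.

289 W/m²

cos θ_z = sin φ sin δ + cos φ cos δ cos h = -0.126697 + 0.338856 = 0.212159.
Flux = S₀ · cos θ_z = 1361 × 0.212159 = 288.7 W/m².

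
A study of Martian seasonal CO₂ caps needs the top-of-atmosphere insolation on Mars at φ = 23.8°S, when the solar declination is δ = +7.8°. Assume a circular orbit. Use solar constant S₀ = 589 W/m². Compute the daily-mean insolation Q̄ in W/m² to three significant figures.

Q̄ ≈ 154 W/m²

cos H₀ = −tan(-23.8°) tan(+7.800°) = 0.0604, H₀ = 1.5103 rad.
Bracket: H₀ sin φ sin δ + cos φ cos δ sin H₀ = 1.5103×-0.40355×0.13572 + 0.91496×0.99075×0.99817 = -0.082719 + 0.904838 = 0.822119.
Q̄ = (S₀/π) × [bracket] = (589/π) × 0.822119 = 154.1 W/m².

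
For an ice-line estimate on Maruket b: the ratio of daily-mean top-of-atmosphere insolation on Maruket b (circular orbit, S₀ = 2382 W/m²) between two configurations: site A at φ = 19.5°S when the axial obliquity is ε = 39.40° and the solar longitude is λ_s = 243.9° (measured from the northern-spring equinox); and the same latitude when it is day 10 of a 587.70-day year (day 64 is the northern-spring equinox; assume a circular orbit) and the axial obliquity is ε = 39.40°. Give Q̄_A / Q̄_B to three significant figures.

— Configuration A (φ=-19.5°):
Solar declination: sin δ = sin ε · sin λ_s = sin 39.40° × sin 243.9° = -0.57001, so δ = -34.751°.
cos H₀ = −tan(-19.5°) tan(-34.751°) = -0.2457, H₀ = 1.8190 rad.
Bracket: H₀ sin φ sin δ + cos φ cos δ sin H₀ = 1.8190×-0.33381×-0.57001 + 0.94264×0.82164×0.96935 = 0.346110 + 0.750772 = 1.096882.
Q̄ = (S₀/π) × [bracket] = (2382/π) × 1.096882 = 831.67 W/m².
— Configuration B (φ=-19.5°):
Solar longitude: λ_s = 360° × (10 − 64)/587.70 = -33.078°, i.e. -33.078° + 360° = 326.922°.
sin δ = sin 39.40° × sin 326.922° = -0.34642, so δ = -20.269°.
cos H₀ = −tan(-19.5°) tan(-20.269°) = -0.1308, H₀ = 1.7019 rad.
Bracket: H₀ sin φ sin δ + cos φ cos δ sin H₀ = 1.7019×-0.33381×-0.34642 + 0.94264×0.93808×0.99141 = 0.196805 + 0.876676 = 1.073481.
Q̄ = (S₀/π) × [bracket] = (2382/π) × 1.073481 = 813.93 W/m².
Ratio Q̄_A / Q̄_B = 831.67 / 813.93 = 1.022.

Q̄_A / Q̄_B ≈ 1.02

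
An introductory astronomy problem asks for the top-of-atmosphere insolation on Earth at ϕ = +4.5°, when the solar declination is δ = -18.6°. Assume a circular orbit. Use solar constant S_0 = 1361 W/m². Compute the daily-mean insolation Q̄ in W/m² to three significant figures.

Q̄ ≈ 392 W/m²

cos h₀ = −tan(+4.5°) tan(-18.600°) = 0.0265, h₀ = 1.5443 rad.
Bracket: h₀ sin ϕ sin δ + cos ϕ cos δ sin h₀ = 1.5443×0.07846×-0.31896 + 0.99692×0.94777×0.99965 = -0.038647 + 0.944520 = 0.905873.
Q̄ = (S_0/π) × [bracket] = (1361/π) × 0.905873 = 392.4 W/m².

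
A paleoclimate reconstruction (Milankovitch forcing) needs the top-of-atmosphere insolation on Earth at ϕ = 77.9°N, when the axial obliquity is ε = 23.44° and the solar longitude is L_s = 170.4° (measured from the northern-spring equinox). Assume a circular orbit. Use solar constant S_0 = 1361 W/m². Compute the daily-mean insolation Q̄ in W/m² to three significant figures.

Solar declination: sin δ = sin ε · sin L_s = sin 23.44° × sin 170.4° = 0.06634, so δ = +3.804°.
cos h₀ = −tan(+77.9°) tan(+3.804°) = -0.3101, h₀ = 1.8861 rad.
Bracket: h₀ sin ϕ sin δ + cos ϕ cos δ sin h₀ = 1.8861×0.97778×0.06634 + 0.20962×0.99780×0.95070 = 0.122344 + 0.198847 = 0.321191.
Q̄ = (S_0/π) × [bracket] = (1361/π) × 0.321191 = 139.1 W/m².

Q̄ ≈ 139 W/m²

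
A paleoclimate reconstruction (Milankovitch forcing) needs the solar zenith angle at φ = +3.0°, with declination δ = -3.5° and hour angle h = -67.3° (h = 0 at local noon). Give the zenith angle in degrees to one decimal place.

cos θ_z = sin φ sin δ + cos φ cos δ cos h = -0.003195 + 0.384658 = 0.381463.
θ_z = arccos(0.381463) = 67.6°.

θ_z = 67.6°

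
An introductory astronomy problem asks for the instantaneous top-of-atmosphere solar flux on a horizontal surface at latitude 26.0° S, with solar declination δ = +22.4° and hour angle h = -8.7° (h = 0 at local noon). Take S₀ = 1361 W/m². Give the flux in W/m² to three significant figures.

891 W/m²

cos θ_z = sin φ sin δ + cos φ cos δ cos h = -0.167050 + 0.821415 = 0.654365.
Flux = S₀ · cos θ_z = 1361 × 0.654365 = 890.6 W/m².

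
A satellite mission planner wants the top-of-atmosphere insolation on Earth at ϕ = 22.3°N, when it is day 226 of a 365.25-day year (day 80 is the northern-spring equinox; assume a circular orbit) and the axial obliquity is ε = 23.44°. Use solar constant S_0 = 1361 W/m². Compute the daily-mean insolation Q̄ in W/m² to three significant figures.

Solar longitude: L_s = 360° × (226 − 80)/365.25 = 143.901°.
sin δ = sin 23.44° × sin 143.901° = 0.23437, so δ = +13.554°.
cos h₀ = −tan(+22.3°) tan(+13.554°) = -0.0989, h₀ = 1.6698 rad.
Bracket: h₀ sin ϕ sin δ + cos ϕ cos δ sin h₀ = 1.6698×0.37946×0.23437 + 0.92521×0.97215×0.99510 = 0.148502 + 0.895036 = 1.043538.
Q̄ = (S_0/π) × [bracket] = (1361/π) × 1.043538 = 452.1 W/m².

Q̄ ≈ 452 W/m²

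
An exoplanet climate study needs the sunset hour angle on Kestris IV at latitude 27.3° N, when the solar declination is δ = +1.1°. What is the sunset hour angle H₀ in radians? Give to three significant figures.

cos H₀ = −tan φ · tan δ = −tan(+27.3°) × tan(+1.100°) = -0.0099, so H₀ = 1.5807 rad = 90.57°.

H₀ = 1.58 rad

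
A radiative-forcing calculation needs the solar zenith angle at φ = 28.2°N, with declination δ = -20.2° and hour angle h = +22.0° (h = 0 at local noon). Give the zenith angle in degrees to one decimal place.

θ_z = 52.9°

cos θ_z = sin φ sin δ + cos φ cos δ cos h = -0.163171 + 0.766871 = 0.603700.
θ_z = arccos(0.603700) = 52.9°.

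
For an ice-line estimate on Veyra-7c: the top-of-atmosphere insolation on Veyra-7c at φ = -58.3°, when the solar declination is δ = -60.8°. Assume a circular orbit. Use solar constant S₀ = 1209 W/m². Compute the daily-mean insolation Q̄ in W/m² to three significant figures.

cos H₀ = −tan(-58.3°) tan(-60.800°) = -2.8971 ≤ −1 ⇒ polar day, H₀ = π.
Bracket: H₀ sin φ sin δ + cos φ cos δ sin H₀ = 3.1416×-0.85081×-0.87292 + 0.52547×0.48786×0.00000 = 2.333232 + 0.000000 = 2.333232.
Q̄ = (S₀/π) × [bracket] = (1209/π) × 2.333232 = 897.9 W/m².

Q̄ ≈ 898 W/m²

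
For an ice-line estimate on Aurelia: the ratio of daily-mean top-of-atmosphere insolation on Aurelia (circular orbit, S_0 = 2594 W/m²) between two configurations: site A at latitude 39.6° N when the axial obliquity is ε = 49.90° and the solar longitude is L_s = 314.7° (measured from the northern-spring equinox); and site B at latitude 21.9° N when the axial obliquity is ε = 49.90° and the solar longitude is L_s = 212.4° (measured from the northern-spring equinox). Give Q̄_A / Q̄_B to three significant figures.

Q̄_A / Q̄_B ≈ 0.319

— Configuration A (ϕ=+39.6°):
Solar declination: sin δ = sin ε · sin L_s = sin 49.90° × sin 314.7° = -0.54371, so δ = -32.936°.
cos h₀ = −tan(+39.6°) tan(-32.936°) = 0.5359, h₀ = 1.0052 rad.
Bracket: h₀ sin ϕ sin δ + cos ϕ cos δ sin h₀ = 1.0052×0.63742×-0.54371 + 0.77051×0.83928×0.84426 = -0.348374 + 0.545961 = 0.197587.
Q̄ = (S_0/π) × [bracket] = (2594/π) × 0.197587 = 163.15 W/m².
— Configuration B (ϕ=+21.9°):
Solar declination: sin δ = sin ε · sin L_s = sin 49.90° × sin 212.4° = -0.40987, so δ = -24.196°.
cos h₀ = −tan(+21.9°) tan(-24.196°) = 0.1806, h₀ = 1.3892 rad.
Bracket: h₀ sin ϕ sin δ + cos ϕ cos δ sin h₀ = 1.3892×0.37299×-0.40987 + 0.92784×0.91215×0.98355 = -0.212377 + 0.832407 = 0.620030.
Q̄ = (S_0/π) × [bracket] = (2594/π) × 0.620030 = 511.96 W/m².
Ratio Q̄_A / Q̄_B = 163.15 / 511.96 = 0.3187.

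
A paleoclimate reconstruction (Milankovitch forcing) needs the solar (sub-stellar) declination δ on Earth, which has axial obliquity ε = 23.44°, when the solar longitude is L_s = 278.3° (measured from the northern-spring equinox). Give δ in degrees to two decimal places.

sin δ = sin ε · sin L_s = sin 23.44° × sin 278.3° = -0.393622.
δ = arcsin(-0.393622) = -23.18°.

δ = -23.18°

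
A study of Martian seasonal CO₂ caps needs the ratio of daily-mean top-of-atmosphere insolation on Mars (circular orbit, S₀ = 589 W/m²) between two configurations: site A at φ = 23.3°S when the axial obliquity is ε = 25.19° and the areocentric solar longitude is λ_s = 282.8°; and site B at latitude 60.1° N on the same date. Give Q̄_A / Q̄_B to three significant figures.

Q̄_A / Q̄_B ≈ 27.3

— Configuration A (φ=-23.3°):
sin δ = sin 25.19° × sin 282.8° = -0.41504, so δ = -24.522°.
cos H₀ = −tan(-23.3°) tan(-24.522°) = -0.1965, H₀ = 1.7686 rad.
Bracket: H₀ sin φ sin δ + cos φ cos δ sin H₀ = 1.7686×-0.39555×-0.41504 + 0.91845×0.90980×0.98051 = 0.290349 + 0.819320 = 1.109669.
Q̄ = (S₀/π) × [bracket] = (589/π) × 1.109669 = 208.05 W/m².
— Configuration B (φ=+60.1°):
cos H₀ = −tan(+60.1°) tan(-24.522°) = 0.7933, H₀ = 0.6545 rad.
Bracket: H₀ sin φ sin δ + cos φ cos δ sin H₀ = 0.6545×0.86690×-0.41504 + 0.49849×0.90980×0.60877 = -0.235488 + 0.276093 = 0.040605.
Q̄ = (S₀/π) × [bracket] = (589/π) × 0.040605 = 7.6128 W/m².
Ratio Q̄_A / Q̄_B = 208.05 / 7.6128 = 27.33.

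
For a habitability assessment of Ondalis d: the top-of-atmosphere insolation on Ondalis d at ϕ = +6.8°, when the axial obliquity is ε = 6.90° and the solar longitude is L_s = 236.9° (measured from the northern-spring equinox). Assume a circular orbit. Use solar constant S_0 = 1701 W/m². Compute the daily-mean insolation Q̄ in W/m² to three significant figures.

Q̄ ≈ 525 W/m²

Solar declination: sin δ = sin ε · sin L_s = sin 6.90° × sin 236.9° = -0.10064, so δ = -5.776°.
cos h₀ = −tan(+6.8°) tan(-5.776°) = 0.0121, h₀ = 1.5587 rad.
Bracket: h₀ sin ϕ sin δ + cos ϕ cos δ sin h₀ = 1.5587×0.11840×-0.10064 + 0.99297×0.99492×0.99993 = -0.018573 + 0.987857 = 0.969284.
Q̄ = (S_0/π) × [bracket] = (1701/π) × 0.969284 = 524.8 W/m².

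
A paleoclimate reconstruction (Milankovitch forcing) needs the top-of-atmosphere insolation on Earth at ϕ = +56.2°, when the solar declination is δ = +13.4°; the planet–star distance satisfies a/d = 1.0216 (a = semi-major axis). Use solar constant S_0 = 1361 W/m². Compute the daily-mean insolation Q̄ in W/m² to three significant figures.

cos h₀ = −tan(+56.2°) tan(+13.400°) = -0.3559, h₀ = 1.9346 rad.
Bracket: h₀ sin ϕ sin δ + cos ϕ cos δ sin h₀ = 1.9346×0.83098×0.23175 + 0.55630×0.97278×0.93454 = 0.372565 + 0.505733 = 0.878298.
Inverse-square distance factor (a/d)² = 1.0216² = 1.043667.
Q̄ = (S_0/π) × 1.043667 × [bracket] = (1361/π) × 1.043667 × 0.878298 = 397.1 W/m².

Q̄ ≈ 397 W/m²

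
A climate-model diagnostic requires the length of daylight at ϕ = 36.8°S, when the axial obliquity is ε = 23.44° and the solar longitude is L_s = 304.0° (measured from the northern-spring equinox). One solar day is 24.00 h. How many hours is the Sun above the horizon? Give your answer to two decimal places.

14.02 h

Solar declination: sin δ = sin ε · sin L_s = sin 23.44° × sin 304.0° = -0.32978, so δ = -19.256°.
cos h₀ = −tan ϕ · tan δ = −tan(-36.8°) × tan(-19.256°) = -0.2613, so h₀ = 1.8352 rad = 105.15°.
Daylight = 2h₀/(2π) × 24.00 h = (1.8352/π) × 24.00 = 14.02 h.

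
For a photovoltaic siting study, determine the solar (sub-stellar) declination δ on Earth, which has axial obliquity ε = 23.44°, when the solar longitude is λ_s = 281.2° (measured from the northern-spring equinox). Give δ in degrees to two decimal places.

δ = -22.97°

sin δ = sin ε · sin λ_s = sin 23.44° × sin 281.2° = -0.390213.
δ = arcsin(-0.390213) = -22.97°.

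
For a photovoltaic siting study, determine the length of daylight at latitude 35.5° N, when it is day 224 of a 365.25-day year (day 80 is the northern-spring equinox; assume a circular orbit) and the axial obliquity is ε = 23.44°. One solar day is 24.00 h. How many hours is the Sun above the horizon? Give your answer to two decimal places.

Solar longitude: L_s = 360° × (224 − 80)/365.25 = 141.930°.
sin δ = sin 23.44° × sin 141.930° = 0.24528, so δ = +14.199°.
cos h₀ = −tan ϕ · tan δ = −tan(+35.5°) × tan(+14.199°) = -0.1805, so h₀ = 1.7523 rad = 100.40°.
Daylight = 2h₀/(2π) × 24.00 h = (1.7523/π) × 24.00 = 13.39 h.

13.39 h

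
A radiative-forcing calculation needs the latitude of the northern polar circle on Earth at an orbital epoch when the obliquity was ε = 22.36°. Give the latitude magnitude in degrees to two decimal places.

The polar circle is the lowest latitude that experiences at least one full rotation of continuous daylight at the northern-summer solstice; it lies at |ϕ| = 90° − ε = 90° − 22.36° = 67.64°.

67.64°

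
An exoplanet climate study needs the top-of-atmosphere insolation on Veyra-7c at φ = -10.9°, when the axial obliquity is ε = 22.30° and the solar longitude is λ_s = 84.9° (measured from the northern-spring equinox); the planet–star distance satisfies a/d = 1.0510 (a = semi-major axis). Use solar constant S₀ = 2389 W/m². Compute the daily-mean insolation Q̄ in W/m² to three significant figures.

Q̄ ≈ 672 W/m²

Solar declination: sin δ = sin ε · sin λ_s = sin 22.30° × sin 84.9° = 0.37795, so δ = +22.207°.
cos H₀ = −tan(-10.9°) tan(+22.207°) = 0.0786, H₀ = 1.4921 rad.
Bracket: H₀ sin φ sin δ + cos φ cos δ sin H₀ = 1.4921×-0.18910×0.37795 + 0.98196×0.92582×0.99691 = -0.106641 + 0.906309 = 0.799668.
Inverse-square distance factor (a/d)² = 1.0510² = 1.104601.
Q̄ = (S₀/π) × 1.104601 × [bracket] = (2389/π) × 1.104601 × 0.799668 = 671.7 W/m².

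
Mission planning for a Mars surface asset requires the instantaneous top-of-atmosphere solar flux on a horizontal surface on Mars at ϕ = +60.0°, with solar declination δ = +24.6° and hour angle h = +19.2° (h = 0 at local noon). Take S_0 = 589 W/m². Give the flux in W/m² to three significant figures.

cos θ_z = sin ϕ sin δ + cos ϕ cos δ cos h = 0.360510 + 0.429331 = 0.789841.
Flux = S_0 · cos θ_z = 589 × 0.789841 = 465.2 W/m².

465 W/m²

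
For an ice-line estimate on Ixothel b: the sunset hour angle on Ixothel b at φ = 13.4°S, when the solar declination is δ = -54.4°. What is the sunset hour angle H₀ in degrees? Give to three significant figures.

cos H₀ = −tan φ · tan δ = −tan(-13.4°) × tan(-54.400°) = -0.3328, so H₀ = 1.9100 rad = 109.44°.

H₀ = 109°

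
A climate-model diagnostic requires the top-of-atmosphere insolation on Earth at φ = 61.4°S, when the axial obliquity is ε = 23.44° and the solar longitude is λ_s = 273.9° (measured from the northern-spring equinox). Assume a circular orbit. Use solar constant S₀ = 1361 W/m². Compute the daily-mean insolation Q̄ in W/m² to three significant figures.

Solar declination: sin δ = sin ε · sin λ_s = sin 23.44° × sin 273.9° = -0.39687, so δ = -23.382°.
cos H₀ = −tan(-61.4°) tan(-23.382°) = -0.7930, H₀ = 2.4866 rad.
Bracket: H₀ sin φ sin δ + cos φ cos δ sin H₀ = 2.4866×-0.87798×-0.39687 + 0.47869×0.91788×0.60918 = 0.866441 + 0.267661 = 1.134102.
Q̄ = (S₀/π) × [bracket] = (1361/π) × 1.134102 = 491.3 W/m².

Q̄ ≈ 491 W/m²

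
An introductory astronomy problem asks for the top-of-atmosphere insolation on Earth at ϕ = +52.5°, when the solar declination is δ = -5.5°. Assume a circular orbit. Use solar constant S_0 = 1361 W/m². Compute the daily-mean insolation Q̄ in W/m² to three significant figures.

cos h₀ = −tan(+52.5°) tan(-5.500°) = 0.1255, h₀ = 1.4450 rad.
Bracket: h₀ sin ϕ sin δ + cos ϕ cos δ sin h₀ = 1.4450×0.79335×-0.09585 + 0.60876×0.99540×0.99210 = -0.109882 + 0.601173 = 0.491291.
Q̄ = (S_0/π) × [bracket] = (1361/π) × 0.491291 = 212.8 W/m².

Q̄ ≈ 213 W/m²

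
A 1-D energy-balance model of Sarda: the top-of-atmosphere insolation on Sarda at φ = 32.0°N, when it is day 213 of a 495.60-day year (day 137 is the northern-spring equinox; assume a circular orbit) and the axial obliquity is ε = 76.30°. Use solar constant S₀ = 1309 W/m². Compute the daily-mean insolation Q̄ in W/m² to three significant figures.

Solar longitude: λ_s = 360° × (213 − 137)/495.60 = 55.206°.
sin δ = sin 76.30° × sin 55.206° = 0.79784, so δ = +52.925°.
cos H₀ = −tan(+32.0°) tan(+52.925°) = -0.8270, H₀ = 2.5445 rad.
Bracket: H₀ sin φ sin δ + cos φ cos δ sin H₀ = 2.5445×0.52992×0.79784 + 0.84805×0.60287×0.56226 = 1.075793 + 0.287463 = 1.363256.
Q̄ = (S₀/π) × [bracket] = (1309/π) × 1.363256 = 568.0 W/m².

Q̄ ≈ 568 W/m²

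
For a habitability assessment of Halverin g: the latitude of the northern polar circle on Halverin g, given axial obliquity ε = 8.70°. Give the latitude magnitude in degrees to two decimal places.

The polar circle is the lowest latitude that experiences at least one full rotation of continuous daylight at the northern-summer solstice; it lies at |ϕ| = 90° − ε = 90° − 8.70° = 81.30°.

81.30°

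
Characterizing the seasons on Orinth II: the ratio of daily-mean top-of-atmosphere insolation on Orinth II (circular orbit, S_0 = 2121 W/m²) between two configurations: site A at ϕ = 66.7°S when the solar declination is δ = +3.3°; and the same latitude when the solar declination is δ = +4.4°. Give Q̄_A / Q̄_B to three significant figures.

Q̄_A / Q̄_B ≈ 1.09

— Configuration A (ϕ=-66.7°):
cos h₀ = −tan(-66.7°) tan(+3.300°) = 0.1339, h₀ = 1.4365 rad.
Bracket: h₀ sin ϕ sin δ + cos ϕ cos δ sin h₀ = 1.4365×-0.91845×0.05756 + 0.39555×0.99834×0.99100 = -0.075942 + 0.391339 = 0.315397.
Q̄ = (S_0/π) × [bracket] = (2121/π) × 0.315397 = 212.94 W/m².
— Configuration B (ϕ=-66.7°):
cos h₀ = −tan(-66.7°) tan(+4.400°) = 0.1787, h₀ = 1.3912 rad.
Bracket: h₀ sin ϕ sin δ + cos ϕ cos δ sin h₀ = 1.3912×-0.91845×0.07672 + 0.39555×0.99705×0.98391 = -0.098029 + 0.388038 = 0.290009.
Q̄ = (S_0/π) × [bracket] = (2121/π) × 0.290009 = 195.80 W/m².
Ratio Q̄_A / Q̄_B = 212.94 / 195.80 = 1.088.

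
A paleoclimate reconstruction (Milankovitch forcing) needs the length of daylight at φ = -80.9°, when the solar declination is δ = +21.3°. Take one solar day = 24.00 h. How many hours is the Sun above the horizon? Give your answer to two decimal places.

cos H₀ = −tan φ · tan δ = 2.4341 ≥ 1, so the Sun never rises (polar night) and H₀ = 0.
Daylight = 2H₀/(2π) × 24.00 h = (0.0000/π) × 24.00 = 0.00 h.

0.00 h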